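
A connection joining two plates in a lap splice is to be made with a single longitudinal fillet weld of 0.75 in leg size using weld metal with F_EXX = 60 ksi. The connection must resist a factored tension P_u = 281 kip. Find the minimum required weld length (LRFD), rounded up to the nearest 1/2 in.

L = 20 in

Throat t_e = 0.707 × 0.75 = 0.5302 in.
φr_n = 0.75 × 0.6 × 60 × 0.5302 = 14.32 kip/in.
L_req = P_u / φr_n = 281 / 14.32 = 19.63 in total.
Round up → use L = 20 in.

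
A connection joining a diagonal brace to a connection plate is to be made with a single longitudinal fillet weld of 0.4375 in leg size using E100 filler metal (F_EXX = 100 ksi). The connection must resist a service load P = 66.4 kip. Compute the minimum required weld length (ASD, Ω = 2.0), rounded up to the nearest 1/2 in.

L = 7.5 in

Throat t_e = 0.707 × 0.4375 = 0.3093 in.
r_n/Ω = (0.6 × 100 × 0.3093) / 2.0 = 9.279 kip/in.
L_req = P / (r_n/Ω) = 66.4 / 9.279 = 7.156 in total.
Round up → use L = 7.5 in.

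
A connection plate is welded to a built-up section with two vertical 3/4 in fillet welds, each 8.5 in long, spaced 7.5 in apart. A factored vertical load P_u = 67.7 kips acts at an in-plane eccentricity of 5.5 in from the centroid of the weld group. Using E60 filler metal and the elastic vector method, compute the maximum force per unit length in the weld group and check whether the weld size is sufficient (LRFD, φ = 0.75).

f_max ≈ 9.31 kip/in; adequate

E60XX → F_EXX = 60 ksi.
Total weld length L_w = 17 in. Treat welds as unit-width lines.
Polar moment about centroid: J = 2[d³/12 + d(b/2)²] = 2[8.5³/12 + 8.5×3.75²] = 341.4 in³.
Direct shear f_v = P/L_w = 67.7 / 17 = 3.982 kip/in (vertical).
Torsion M = P·e = 67.7 × 5.5 = 372.35 kip·in.
Critical point at (x, y) = (3.75, 4.25) from centroid. f_tx = M·y/J = 4.635 kip/in; f_ty = M·x/J = 4.09 kip/in.
Resultant f_max = √[f_tx² + (f_v + f_ty)²] = √[4.635² + (3.982 + 4.09)²] = 9.308 kip/in.
Capacity per unit length: φr_n = 0.75 × 0.6 × 60 × (0.707 × 0.75) = 14.32 kip/in.
9.308 ≤ 14.32 → adequate.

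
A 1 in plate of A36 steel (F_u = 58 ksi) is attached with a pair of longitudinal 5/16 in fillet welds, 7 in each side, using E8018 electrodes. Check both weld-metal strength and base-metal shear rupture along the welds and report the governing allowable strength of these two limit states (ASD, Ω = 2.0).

E80XX → F_EXX = 80 ksi.
t_e = 0.707 × 0.3125 = 0.2209 in; L = 14 in.
Weld metal: R_n/Ω = (1/2.0) × 0.6 × 80 × 0.2209 × 14 = 74.23 kips.
Base metal (shear rupture): R_n/Ω = (1/2.0) × 0.6 × 58 × 1 × 14 = 243.6 kips.
Governing: weld metal.

R_n/Ω ≈ 74.2 kips (weld metal governs)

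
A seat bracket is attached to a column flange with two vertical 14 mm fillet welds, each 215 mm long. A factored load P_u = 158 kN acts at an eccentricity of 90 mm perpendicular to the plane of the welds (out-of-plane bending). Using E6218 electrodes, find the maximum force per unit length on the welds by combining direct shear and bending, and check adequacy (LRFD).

E62XX → F_EXX = 620 MPa.
L_w = 2 × 215 = 430 mm; section modulus (unit throat) S = 2 × L²/6 = 15410 mm².
Direct shear f_v = P/L_w = 158×10³/430 = 367.4 N/mm.
Moment M = P × e = 158×10³ × 90 = 14220000 N·mm; bending f_b = M/S = 922.9 N/mm.
f_max = √(f_v² + f_b²) = √(367.4² + 922.9²) = 993.3 N/mm.
φr_n = 0.75 × 0.6 × 620 × (0.707 × 14) = 2762 N/mm → adequate.

f_max ≈ 993 N/mm; adequate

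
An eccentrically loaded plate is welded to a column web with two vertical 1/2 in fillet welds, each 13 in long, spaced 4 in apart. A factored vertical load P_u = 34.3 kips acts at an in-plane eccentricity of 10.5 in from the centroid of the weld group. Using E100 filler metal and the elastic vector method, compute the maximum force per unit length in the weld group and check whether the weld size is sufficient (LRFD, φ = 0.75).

E100XX → F_EXX = 100 ksi.
Total weld length L_w = 26 in. Treat welds as unit-width lines.
Polar moment about centroid: J = 2[d³/12 + d(b/2)²] = 2[13³/12 + 13×2²] = 470.2 in³.
Direct shear f_v = P/L_w = 34.3 / 26 = 1.319 kip/in (vertical).
Torsion M = P·e = 34.3 × 10.5 = 360.15 kip·in.
Critical point at (x, y) = (2, 6.5) from centroid. f_tx = M·y/J = 4.979 kip/in; f_ty = M·x/J = 1.532 kip/in.
Resultant f_max = √[f_tx² + (f_v + f_ty)²] = √[4.979² + (1.319 + 1.532)²] = 5.738 kip/in.
Capacity per unit length: φr_n = 0.75 × 0.6 × 100 × (0.707 × 0.5) = 15.91 kip/in.
5.738 ≤ 15.91 → adequate.

f_max ≈ 5.74 kip/in; adequate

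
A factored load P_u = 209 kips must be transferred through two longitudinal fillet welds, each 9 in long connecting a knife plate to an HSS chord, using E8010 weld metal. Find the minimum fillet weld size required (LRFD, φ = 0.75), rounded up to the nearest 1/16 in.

E80XX → F_EXX = 80 ksi.
Total weld length L = 18 in.
Required throat t_e = P_u / (φ × 0.6 F_EXX × L) = 209 / (0.75 × 0.6 × 80 × 18) = 0.3225 in.
Required leg w = t_e / 0.707 = 0.4562 in → use 1/2 in.

w = 1/2 in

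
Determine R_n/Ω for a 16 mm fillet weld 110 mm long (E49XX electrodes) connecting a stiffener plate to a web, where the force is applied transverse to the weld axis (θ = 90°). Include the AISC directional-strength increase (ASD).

E49XX → F_EXX = 490 MPa.
t_e = 0.707 × 16 = 11.31 mm; A_we = 11.31 × 110 = 1244 mm².
Directional factor: 1.0 + 0.5 sin^1.5(90°) = 1.5.
F_nw = 0.6 × 490 × 1.5 = 441 MPa.
R_n/Ω = (441 × 1244) / 2.0 × 10⁻³ = 274.4 kN.

R_n/Ω ≈ 274 kN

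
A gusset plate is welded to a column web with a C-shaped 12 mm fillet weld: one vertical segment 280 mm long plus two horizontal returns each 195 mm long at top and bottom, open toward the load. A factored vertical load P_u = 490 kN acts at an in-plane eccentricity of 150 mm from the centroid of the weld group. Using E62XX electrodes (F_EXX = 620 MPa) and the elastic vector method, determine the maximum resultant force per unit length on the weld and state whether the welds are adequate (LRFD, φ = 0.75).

Total weld length L_w = 670 mm. Treat welds as unit-width lines.
Centroid: x̄ = 2×195×97.5 / 670 = 56.75 mm from the vertical weld.
Polar moment about centroid: J = I_x + I_y = [280³/12 + 2×195×140²] + [280×56.75² + 2(195³/12 + 195×40.75²)] = 12260000 mm³.
Direct shear f_v = P/L_w = 490×10³ / 670 = 731.3 N/mm (vertical).
Torsion M = P·e = 490×10³ × 150 = 73500000 N·mm.
Critical point at (x, y) = (138.2, 140) from centroid. f_tx = M·y/J = 839.4 N/mm; f_ty = M·x/J = 828.9 N/mm.
Resultant f_max = √[f_tx² + (f_v + f_ty)²] = √[839.4² + (731.3 + 828.9)²] = 1772 N/mm.
Capacity per unit length: φr_n = 0.75 × 0.6 × 620 × (0.707 × 12) = 2367 N/mm.
1772 ≤ 2367 → adequate.

f_max ≈ 1770 N/mm; adequate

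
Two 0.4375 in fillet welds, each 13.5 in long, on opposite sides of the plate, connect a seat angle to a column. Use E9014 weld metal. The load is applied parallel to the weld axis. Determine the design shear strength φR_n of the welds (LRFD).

φR_n ≈ 338 kips

E90XX → F_EXX = 90 ksi.
Effective throat t_e = 0.707 × 0.4375 = 0.3093 in.
Total length L = 27 in; A_we = 0.3093 × 27 = 8.351 in².
F_nw = 0.6 F_EXX = 0.6 × 90 = 54 ksi.
φR_n = 0.75 × 54 × 8.351 = 338.2 kips.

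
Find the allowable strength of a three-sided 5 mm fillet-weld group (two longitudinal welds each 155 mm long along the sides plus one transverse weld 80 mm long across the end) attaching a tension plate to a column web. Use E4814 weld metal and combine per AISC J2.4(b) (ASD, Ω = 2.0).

E48XX → F_EXX = 480 MPa.
t_e = 0.707 × 5 = 3.535 mm.
R_nwl = 0.6 × 480 × 3.535 × 310 × 10⁻³ = 315.6 kN (longitudinal, 2 welds).
R_nwt = 0.6 × 480 × 3.535 × 80 × 10⁻³ = 81.45 kN (transverse, base value).
(i) R_nwl + R_nwt = 397.1 kN; (ii) 0.85 R_nwl + 1.5 R_nwt = 390.4 kN.
R_n = max = 397.1 kN [governs: (i)]; R_n/Ω = 198.5 kN.

R_n/Ω ≈ 199 kN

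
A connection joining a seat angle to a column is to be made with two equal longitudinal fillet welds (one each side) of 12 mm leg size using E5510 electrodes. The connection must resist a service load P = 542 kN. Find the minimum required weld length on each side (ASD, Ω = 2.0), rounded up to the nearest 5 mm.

L = 195 mm on each side

E55XX → F_EXX = 550 MPa.
Throat t_e = 0.707 × 12 = 8.484 mm.
r_n/Ω = (0.6 × 550 × 8.484) / 2.0 = 1400 N/mm = 1.4 kN/mm.
L_req = P / (r_n/Ω) = 542 / 1.4 = 387.2 mm total.
Per side: 387.2 / 2 = 193.6 mm.
Round up → use L = 195 mm on each side.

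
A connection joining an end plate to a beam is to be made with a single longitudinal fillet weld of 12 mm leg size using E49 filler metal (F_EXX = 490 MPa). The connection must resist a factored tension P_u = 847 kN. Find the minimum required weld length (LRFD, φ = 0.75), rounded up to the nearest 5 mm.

L = 455 mm

Throat t_e = 0.707 × 12 = 8.484 mm.
φr_n = 0.75 × 0.6 × 490 × 8.484 × 10⁻³ = 1.871 kN/mm.
L_req = P_u / φr_n = 847 / 1.871 = 452.8 mm total.
Round up → use L = 455 mm.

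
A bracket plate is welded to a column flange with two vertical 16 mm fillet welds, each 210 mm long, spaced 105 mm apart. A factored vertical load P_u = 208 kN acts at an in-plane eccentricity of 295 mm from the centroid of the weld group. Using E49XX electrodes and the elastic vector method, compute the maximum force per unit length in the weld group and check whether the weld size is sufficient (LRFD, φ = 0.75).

E49XX → F_EXX = 490 MPa.
Total weld length L_w = 420 mm. Treat welds as unit-width lines.
Polar moment about centroid: J = 2[d³/12 + d(b/2)²] = 2[210³/12 + 210×52.5²] = 2701000 mm³.
Direct shear f_v = P/L_w = 208×10³ / 420 = 495.2 N/mm (vertical).
Torsion M = P·e = 208×10³ × 295 = 61360000 N·mm.
Critical point at (x, y) = (52.5, 105) from centroid. f_tx = M·y/J = 2385 N/mm; f_ty = M·x/J = 1193 N/mm.
Resultant f_max = √[f_tx² + (f_v + f_ty)²] = √[2385² + (495.2 + 1193)²] = 2922 N/mm.
Capacity per unit length: φr_n = 0.75 × 0.6 × 490 × (0.707 × 16) = 2494 N/mm.
2922 > 2494 → NOT adequate.

f_max ≈ 2920 N/mm; NOT adequate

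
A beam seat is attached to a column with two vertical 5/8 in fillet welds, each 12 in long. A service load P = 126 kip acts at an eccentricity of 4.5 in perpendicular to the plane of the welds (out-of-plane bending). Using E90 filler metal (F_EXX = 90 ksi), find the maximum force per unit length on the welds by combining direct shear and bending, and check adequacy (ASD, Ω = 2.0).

f_max ≈ 12.9 kip/in; NOT adequate

L_w = 2 × 12 = 24 in; section modulus (unit throat) S = 2 × L²/6 = 48 in².
Direct shear f_v = P/L_w = 126/24 = 5.25 kip/in.
Moment M = P × e = 126 × 4.5 = 567 kip·in; bending f_b = M/S = 11.81 kip/in.
f_max = √(f_v² + f_b²) = √(5.25² + 11.81²) = 12.93 kip/in.
r_n/Ω = (1/2.0) × 0.6 × 90 × (0.707 × 0.625) = 11.93 kip/in → NOT adequate.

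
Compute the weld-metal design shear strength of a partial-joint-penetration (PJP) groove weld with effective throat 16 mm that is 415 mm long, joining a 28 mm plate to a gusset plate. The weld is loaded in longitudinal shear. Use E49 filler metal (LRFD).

φR_n ≈ 1460 kN

E49XX → F_EXX = 490 MPa.
Effective throat (given) t_e = 16 mm.
A_we = 16 × 415 = 6640 mm².
F_nw = 0.6 F_EXX = 294 MPa.
φR_n = 0.75 × 294 × 6640 × 10⁻³ = 1464 kN.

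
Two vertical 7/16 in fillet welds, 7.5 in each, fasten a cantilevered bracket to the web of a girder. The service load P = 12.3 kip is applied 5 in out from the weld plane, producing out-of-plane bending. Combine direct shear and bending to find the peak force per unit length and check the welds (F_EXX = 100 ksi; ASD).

L_w = 2 × 7.5 = 15 in; section modulus (unit throat) S = 2 × L²/6 = 18.75 in².
Direct shear f_v = P/L_w = 12.3/15 = 0.82 kip/in.
Moment M = P × e = 12.3 × 5 = 61.5 kip·in; bending f_b = M/S = 3.28 kip/in.
f_max = √(f_v² + f_b²) = √(0.82² + 3.28²) = 3.381 kip/in.
r_n/Ω = (1/2.0) × 0.6 × 100 × (0.707 × 0.4375) = 9.279 kip/in → adequate.

f_max ≈ 3.38 kip/in; adequate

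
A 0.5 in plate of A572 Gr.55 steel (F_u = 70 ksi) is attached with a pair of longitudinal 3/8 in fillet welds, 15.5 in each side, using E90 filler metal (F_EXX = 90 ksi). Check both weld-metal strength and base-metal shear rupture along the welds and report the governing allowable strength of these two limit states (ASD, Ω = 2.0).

R_n/Ω ≈ 222 kip (weld metal governs)

t_e = 0.707 × 0.375 = 0.2651 in; L = 31 in.
Weld metal: R_n/Ω = (1/2.0) × 0.6 × 90 × 0.2651 × 31 = 221.9 kip.
Base metal (shear rupture): R_n/Ω = (1/2.0) × 0.6 × 70 × 0.5 × 31 = 325.5 kip.
Governing: weld metal.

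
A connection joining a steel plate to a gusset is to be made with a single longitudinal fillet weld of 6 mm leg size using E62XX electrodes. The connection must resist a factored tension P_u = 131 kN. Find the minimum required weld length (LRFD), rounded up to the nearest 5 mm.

L = 115 mm

E62XX → F_EXX = 620 MPa.
Throat t_e = 0.707 × 6 = 4.242 mm.
φr_n = 0.75 × 0.6 × 620 × 4.242 × 10⁻³ = 1.184 kN/mm.
L_req = P_u / φr_n = 131 / 1.184 = 110.7 mm total.
Round up → use L = 115 mm.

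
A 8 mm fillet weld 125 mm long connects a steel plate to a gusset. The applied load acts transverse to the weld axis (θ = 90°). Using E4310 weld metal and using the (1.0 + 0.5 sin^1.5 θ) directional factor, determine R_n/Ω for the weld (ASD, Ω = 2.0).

R_n/Ω ≈ 137 kN

E43XX → F_EXX = 430 MPa.
t_e = 0.707 × 8 = 5.656 mm; A_we = 5.656 × 125 = 707 mm².
Directional factor: 1.0 + 0.5 sin^1.5(90°) = 1.5.
F_nw = 0.6 × 430 × 1.5 = 387 MPa.
R_n/Ω = (387 × 707) / 2.0 × 10⁻³ = 136.8 kN.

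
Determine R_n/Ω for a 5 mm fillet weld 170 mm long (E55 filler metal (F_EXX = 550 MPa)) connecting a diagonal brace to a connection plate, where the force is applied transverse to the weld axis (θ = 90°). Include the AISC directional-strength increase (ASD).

R_n/Ω ≈ 149 kN

t_e = 0.707 × 5 = 3.535 mm; A_we = 3.535 × 170 = 600.9 mm².
Directional factor: 1.0 + 0.5 sin^1.5(90°) = 1.5.
F_nw = 0.6 × 550 × 1.5 = 495 MPa.
R_n/Ω = (495 × 600.9) / 2.0 × 10⁻³ = 148.7 kN.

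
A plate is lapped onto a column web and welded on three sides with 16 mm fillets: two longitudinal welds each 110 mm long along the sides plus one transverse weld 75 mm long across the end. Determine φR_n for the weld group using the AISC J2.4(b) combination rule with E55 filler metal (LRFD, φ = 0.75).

φR_n ≈ 839 kN

E55XX → F_EXX = 550 MPa.
t_e = 0.707 × 16 = 11.31 mm.
R_nwl = 0.6 × 550 × 11.31 × 220 × 10⁻³ = 821.3 kN (longitudinal, 2 welds).
R_nwt = 0.6 × 550 × 11.31 × 75 × 10⁻³ = 280 kN (transverse, base value).
(i) R_nwl + R_nwt = 1101 kN; (ii) 0.85 R_nwl + 1.5 R_nwt = 1118 kN.
R_n = max = 1118 kN [governs: (ii)]; φR_n = 838.5 kN.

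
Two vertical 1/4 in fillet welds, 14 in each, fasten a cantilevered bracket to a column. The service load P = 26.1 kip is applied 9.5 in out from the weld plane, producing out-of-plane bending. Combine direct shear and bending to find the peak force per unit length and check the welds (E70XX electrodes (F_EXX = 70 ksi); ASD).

L_w = 2 × 14 = 28 in; section modulus (unit throat) S = 2 × L²/6 = 65.33 in².
Direct shear f_v = P/L_w = 26.1/28 = 0.9321 kip/in.
Moment M = P × e = 26.1 × 9.5 = 247.95 kip·in; bending f_b = M/S = 3.795 kip/in.
f_max = √(f_v² + f_b²) = √(0.9321² + 3.795²) = 3.908 kip/in.
r_n/Ω = (1/2.0) × 0.6 × 70 × (0.707 × 0.25) = 3.712 kip/in → NOT adequate.

f_max ≈ 3.91 kip/in; NOT adequate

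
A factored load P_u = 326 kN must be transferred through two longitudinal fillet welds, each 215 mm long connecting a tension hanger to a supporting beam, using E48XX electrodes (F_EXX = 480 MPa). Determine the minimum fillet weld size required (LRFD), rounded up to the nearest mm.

Total weld length L = 430 mm.
Required throat t_e = P_u / (φ × 0.6 F_EXX × L) = 326 / (0.75 × 0.6 × 480 × 430 × 10⁻³) = 3.51 mm.
Required leg w = t_e / 0.707 = 4.965 mm → use 5 mm.

w = 5 mm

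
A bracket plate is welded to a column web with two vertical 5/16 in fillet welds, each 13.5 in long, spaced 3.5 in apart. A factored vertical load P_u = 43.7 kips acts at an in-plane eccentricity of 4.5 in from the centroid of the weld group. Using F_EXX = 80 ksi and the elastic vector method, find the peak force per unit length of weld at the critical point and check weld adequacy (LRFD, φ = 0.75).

Total weld length L_w = 27 in. Treat welds as unit-width lines.
Polar moment about centroid: J = 2[d³/12 + d(b/2)²] = 2[13.5³/12 + 13.5×1.75²] = 492.8 in³.
Direct shear f_v = P/L_w = 43.7 / 27 = 1.619 kip/in (vertical).
Torsion M = P·e = 43.7 × 4.5 = 196.65 kip·in.
Critical point at (x, y) = (1.75, 6.75) from centroid. f_tx = M·y/J = 2.694 kip/in; f_ty = M·x/J = 0.6984 kip/in.
Resultant f_max = √[f_tx² + (f_v + f_ty)²] = √[2.694² + (1.619 + 0.6984)²] = 3.553 kip/in.
Capacity per unit length: φr_n = 0.75 × 0.6 × 80 × (0.707 × 0.3125) = 7.954 kip/in.
3.553 ≤ 7.954 → adequate.

f_max ≈ 3.55 kip/in; adequate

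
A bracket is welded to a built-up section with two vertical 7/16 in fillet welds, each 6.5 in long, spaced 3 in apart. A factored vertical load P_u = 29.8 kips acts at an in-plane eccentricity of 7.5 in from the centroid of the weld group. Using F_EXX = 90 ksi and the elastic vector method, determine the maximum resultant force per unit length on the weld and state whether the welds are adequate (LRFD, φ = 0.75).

f_max ≈ 11.8 kip/in; adequate

Total weld length L_w = 13 in. Treat welds as unit-width lines.
Polar moment about centroid: J = 2[d³/12 + d(b/2)²] = 2[6.5³/12 + 6.5×1.5²] = 75.02 in³.
Direct shear f_v = P/L_w = 29.8 / 13 = 2.292 kip/in (vertical).
Torsion M = P·e = 29.8 × 7.5 = 223.5 kip·in.
Critical point at (x, y) = (1.5, 3.25) from centroid. f_tx = M·y/J = 9.682 kip/in; f_ty = M·x/J = 4.469 kip/in.
Resultant f_max = √[f_tx² + (f_v + f_ty)²] = √[9.682² + (2.292 + 4.469)²] = 11.81 kip/in.
Capacity per unit length: φr_n = 0.75 × 0.6 × 90 × (0.707 × 0.4375) = 12.53 kip/in.
11.81 ≤ 12.53 → adequate.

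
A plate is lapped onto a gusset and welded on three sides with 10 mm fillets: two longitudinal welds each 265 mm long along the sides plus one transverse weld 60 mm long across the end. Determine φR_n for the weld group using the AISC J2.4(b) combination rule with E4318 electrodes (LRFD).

E43XX → F_EXX = 430 MPa.
t_e = 0.707 × 10 = 7.07 mm.
R_nwl = 0.6 × 430 × 7.07 × 530 × 10⁻³ = 966.8 kN (longitudinal, 2 welds).
R_nwt = 0.6 × 430 × 7.07 × 60 × 10⁻³ = 109.4 kN (transverse, base value).
(i) R_nwl + R_nwt = 1076 kN; (ii) 0.85 R_nwl + 1.5 R_nwt = 985.9 kN.
R_n = max = 1076 kN [governs: (i)]; φR_n = 807.1 kN.

φR_n ≈ 807 kN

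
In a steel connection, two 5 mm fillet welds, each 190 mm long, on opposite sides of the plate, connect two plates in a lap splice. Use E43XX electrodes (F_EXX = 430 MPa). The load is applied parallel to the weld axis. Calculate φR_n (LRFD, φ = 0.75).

Effective throat t_e = 0.707 × 5 = 3.535 mm.
Total length L = 380 mm; A_we = 3.535 × 380 = 1343 mm².
F_nw = 0.6 F_EXX = 0.6 × 430 = 258 MPa.
φR_n = 0.75 × 258 × 1343 × 10⁻³ = 259.9 kN.

φR_n ≈ 260 kN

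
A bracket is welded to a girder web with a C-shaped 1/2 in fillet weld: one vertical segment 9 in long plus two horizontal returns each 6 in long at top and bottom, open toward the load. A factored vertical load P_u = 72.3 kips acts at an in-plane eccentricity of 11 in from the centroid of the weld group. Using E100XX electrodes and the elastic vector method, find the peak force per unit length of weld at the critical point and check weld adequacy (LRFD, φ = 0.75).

f_max ≈ 15.4 kip/in; adequate

E100XX → F_EXX = 100 ksi.
Total weld length L_w = 21 in. Treat welds as unit-width lines.
Centroid: x̄ = 2×6×3 / 21 = 1.714 in from the vertical weld.
Polar moment about centroid: J = I_x + I_y = [9³/12 + 2×6×4.5²] + [9×1.714² + 2(6³/12 + 6×1.286²)] = 386 in³.
Direct shear f_v = P/L_w = 72.3 / 21 = 3.443 kip/in (vertical).
Torsion M = P·e = 72.3 × 11 = 795.3 kip·in.
Critical point at (x, y) = (4.286, 4.5) from centroid. f_tx = M·y/J = 9.271 kip/in; f_ty = M·x/J = 8.829 kip/in.
Resultant f_max = √[f_tx² + (f_v + f_ty)²] = √[9.271² + (3.443 + 8.829)²] = 15.38 kip/in.
Capacity per unit length: φr_n = 0.75 × 0.6 × 100 × (0.707 × 0.5) = 15.91 kip/in.
15.38 ≤ 15.91 → adequate.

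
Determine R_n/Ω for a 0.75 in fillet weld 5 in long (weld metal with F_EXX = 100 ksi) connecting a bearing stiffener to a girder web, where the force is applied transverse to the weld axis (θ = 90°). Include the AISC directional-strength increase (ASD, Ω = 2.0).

R_n/Ω ≈ 119 kip

t_e = 0.707 × 0.75 = 0.5302 in; A_we = 0.5302 × 5 = 2.651 in².
Directional factor: 1.0 + 0.5 sin^1.5(90°) = 1.5.
F_nw = 0.6 × 100 × 1.5 = 90 ksi.
R_n/Ω = (90 × 2.651) / 2.0 = 119.3 kip.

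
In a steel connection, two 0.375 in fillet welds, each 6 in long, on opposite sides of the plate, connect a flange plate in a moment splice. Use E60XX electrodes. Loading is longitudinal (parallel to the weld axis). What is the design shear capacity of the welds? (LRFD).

E60XX → F_EXX = 60 ksi.
Effective throat t_e = 0.707 × 0.375 = 0.2651 in.
Total length L = 12 in; A_we = 0.2651 × 12 = 3.181 in².
F_nw = 0.6 F_EXX = 0.6 × 60 = 36 ksi.
φR_n = 0.75 × 36 × 3.181 = 85.9 kip.

φR_n ≈ 85.9 kip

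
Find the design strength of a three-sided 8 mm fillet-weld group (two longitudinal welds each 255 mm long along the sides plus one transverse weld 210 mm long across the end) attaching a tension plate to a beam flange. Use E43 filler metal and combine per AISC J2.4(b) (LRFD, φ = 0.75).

φR_n ≈ 819 kN

E43XX → F_EXX = 430 MPa.
t_e = 0.707 × 8 = 5.656 mm.
R_nwl = 0.6 × 430 × 5.656 × 510 × 10⁻³ = 744.2 kN (longitudinal, 2 welds).
R_nwt = 0.6 × 430 × 5.656 × 210 × 10⁻³ = 306.4 kN (transverse, base value).
(i) R_nwl + R_nwt = 1051 kN; (ii) 0.85 R_nwl + 1.5 R_nwt = 1092 kN.
R_n = max = 1092 kN [governs: (ii)]; φR_n = 819.2 kN.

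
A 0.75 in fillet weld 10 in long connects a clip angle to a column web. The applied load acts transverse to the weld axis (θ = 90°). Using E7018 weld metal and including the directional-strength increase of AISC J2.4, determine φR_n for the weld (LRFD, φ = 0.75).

E70XX → F_EXX = 70 ksi.
t_e = 0.707 × 0.75 = 0.5302 in; A_we = 0.5302 × 10 = 5.303 in².
Directional factor: 1.0 + 0.5 sin^1.5(90°) = 1.5.
F_nw = 0.6 × 70 × 1.5 = 63 ksi.
φR_n = 0.75 × 63 × 5.303 = 250.5 kips.

φR_n ≈ 251 kips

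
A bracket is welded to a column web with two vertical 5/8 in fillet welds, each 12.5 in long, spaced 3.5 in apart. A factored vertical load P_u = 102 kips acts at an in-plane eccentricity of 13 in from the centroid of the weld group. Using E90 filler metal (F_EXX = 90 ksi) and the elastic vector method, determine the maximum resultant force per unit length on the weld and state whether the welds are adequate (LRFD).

Total weld length L_w = 25 in. Treat welds as unit-width lines.
Polar moment about centroid: J = 2[d³/12 + d(b/2)²] = 2[12.5³/12 + 12.5×1.75²] = 402.1 in³.
Direct shear f_v = P/L_w = 102 / 25 = 4.08 kip/in (vertical).
Torsion M = P·e = 102 × 13 = 1326 kip·in.
Critical point at (x, y) = (1.75, 6.25) from centroid. f_tx = M·y/J = 20.61 kip/in; f_ty = M·x/J = 5.771 kip/in.
Resultant f_max = √[f_tx² + (f_v + f_ty)²] = √[20.61² + (4.08 + 5.771)²] = 22.84 kip/in.
Capacity per unit length: φr_n = 0.75 × 0.6 × 90 × (0.707 × 0.625) = 17.9 kip/in.
22.84 > 17.9 → NOT adequate.

f_max ≈ 22.8 kip/in; NOT adequate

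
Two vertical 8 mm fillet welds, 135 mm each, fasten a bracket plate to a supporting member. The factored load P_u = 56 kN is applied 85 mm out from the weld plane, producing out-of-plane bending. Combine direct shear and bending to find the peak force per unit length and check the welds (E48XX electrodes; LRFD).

E48XX → F_EXX = 480 MPa.
L_w = 2 × 135 = 270 mm; section modulus (unit throat) S = 2 × L²/6 = 6075 mm².
Direct shear f_v = P/L_w = 56×10³/270 = 207.4 N/mm.
Moment M = P × e = 56×10³ × 85 = 4760000 N·mm; bending f_b = M/S = 783.5 N/mm.
f_max = √(f_v² + f_b²) = √(207.4² + 783.5²) = 810.5 N/mm.
φr_n = 0.75 × 0.6 × 480 × (0.707 × 8) = 1222 N/mm → adequate.

f_max ≈ 811 N/mm; adequate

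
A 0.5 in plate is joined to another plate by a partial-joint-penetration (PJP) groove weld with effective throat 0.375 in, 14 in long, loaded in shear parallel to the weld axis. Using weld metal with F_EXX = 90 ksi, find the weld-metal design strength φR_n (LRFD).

φR_n ≈ 213 kips

Effective throat (given) t_e = 0.375 in.
A_we = 0.375 × 14 = 5.25 in².
F_nw = 0.6 F_EXX = 54 ksi.
φR_n = 0.75 × 54 × 5.25 = 212.6 kips.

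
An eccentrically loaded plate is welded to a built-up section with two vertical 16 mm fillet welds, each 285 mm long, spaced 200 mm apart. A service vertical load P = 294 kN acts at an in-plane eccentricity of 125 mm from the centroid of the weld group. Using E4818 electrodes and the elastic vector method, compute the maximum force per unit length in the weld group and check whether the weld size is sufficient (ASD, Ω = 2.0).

f_max ≈ 1050 N/mm; adequate

E48XX → F_EXX = 480 MPa.
Total weld length L_w = 570 mm. Treat welds as unit-width lines.
Polar moment about centroid: J = 2[d³/12 + d(b/2)²] = 2[285³/12 + 285×100²] = 9558000 mm³.
Direct shear f_v = P/L_w = 294×10³ / 570 = 515.8 N/mm (vertical).
Torsion M = P·e = 294×10³ × 125 = 36750000 N·mm.
Critical point at (x, y) = (100, 142.5) from centroid. f_tx = M·y/J = 547.9 N/mm; f_ty = M·x/J = 384.5 N/mm.
Resultant f_max = √[f_tx² + (f_v + f_ty)²] = √[547.9² + (515.8 + 384.5)²] = 1054 N/mm.
Capacity per unit length: r_n/Ω = (1/2.0) × 0.6 × 480 × (0.707 × 16) = 1629 N/mm.
1054 ≤ 1629 → adequate.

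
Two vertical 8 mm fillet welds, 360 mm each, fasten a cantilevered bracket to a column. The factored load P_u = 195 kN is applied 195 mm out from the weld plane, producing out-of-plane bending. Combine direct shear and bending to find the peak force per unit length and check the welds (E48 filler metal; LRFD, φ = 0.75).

f_max ≈ 921 N/mm; adequate

E48XX → F_EXX = 480 MPa.
L_w = 2 × 360 = 720 mm; section modulus (unit throat) S = 2 × L²/6 = 43200 mm².
Direct shear f_v = P/L_w = 195×10³/720 = 270.8 N/mm.
Moment M = P × e = 195×10³ × 195 = 38025000 N·mm; bending f_b = M/S = 880.2 N/mm.
f_max = √(f_v² + f_b²) = √(270.8² + 880.2²) = 920.9 N/mm.
φr_n = 0.75 × 0.6 × 480 × (0.707 × 8) = 1222 N/mm → adequate.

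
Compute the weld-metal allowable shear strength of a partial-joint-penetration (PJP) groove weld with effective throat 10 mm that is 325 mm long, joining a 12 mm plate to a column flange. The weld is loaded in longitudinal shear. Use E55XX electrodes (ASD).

E55XX → F_EXX = 550 MPa.
Effective throat (given) t_e = 10 mm.
A_we = 10 × 325 = 3250 mm².
F_nw = 0.6 F_EXX = 330 MPa.
R_n/Ω = (330 × 3250) / 2.0 × 10⁻³ = 536.2 kN.

R_n/Ω ≈ 536 kN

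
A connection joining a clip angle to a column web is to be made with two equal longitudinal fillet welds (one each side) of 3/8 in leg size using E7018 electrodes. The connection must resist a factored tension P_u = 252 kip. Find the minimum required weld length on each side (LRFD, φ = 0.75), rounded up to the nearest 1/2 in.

L = 15.5 in on each side

E70XX → F_EXX = 70 ksi.
Throat t_e = 0.707 × 0.375 = 0.2651 in.
φr_n = 0.75 × 0.6 × 70 × 0.2651 = 8.351 kip/in.
L_req = P_u / φr_n = 252 / 8.351 = 30.17 in total.
Per side: 30.17 / 2 = 15.09 in.
Round up → use L = 15.5 in on each side.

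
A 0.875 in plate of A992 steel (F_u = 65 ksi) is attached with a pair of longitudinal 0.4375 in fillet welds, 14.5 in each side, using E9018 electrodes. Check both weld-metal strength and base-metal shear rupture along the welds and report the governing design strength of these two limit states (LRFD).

E90XX → F_EXX = 90 ksi.
t_e = 0.707 × 0.4375 = 0.3093 in; L = 29 in.
Weld metal: φR_n = 0.75 × 0.6 × 90 × 0.3093 × 29 = 363.3 kip.
Base metal (shear rupture): φR_n = 0.75 × 0.6 × 65 × 0.875 × 29 = 742.2 kip.
Governing: weld metal.

φR_n ≈ 363 kip (weld metal governs)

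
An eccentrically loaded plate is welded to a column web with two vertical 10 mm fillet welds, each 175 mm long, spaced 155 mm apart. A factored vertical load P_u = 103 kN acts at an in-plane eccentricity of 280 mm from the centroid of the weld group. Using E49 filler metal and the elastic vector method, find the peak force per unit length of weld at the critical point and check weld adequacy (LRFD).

E49XX → F_EXX = 490 MPa.
Total weld length L_w = 350 mm. Treat welds as unit-width lines.
Polar moment about centroid: J = 2[d³/12 + d(b/2)²] = 2[175³/12 + 175×77.5²] = 2995000 mm³.
Direct shear f_v = P/L_w = 103×10³ / 350 = 294.3 N/mm (vertical).
Torsion M = P·e = 103×10³ × 280 = 28840000 N·mm.
Critical point at (x, y) = (77.5, 87.5) from centroid. f_tx = M·y/J = 842.5 N/mm; f_ty = M·x/J = 746.2 N/mm.
Resultant f_max = √[f_tx² + (f_v + f_ty)²] = √[842.5² + (294.3 + 746.2)²] = 1339 N/mm.
Capacity per unit length: φr_n = 0.75 × 0.6 × 490 × (0.707 × 10) = 1559 N/mm.
1339 ≤ 1559 → adequate.

f_max ≈ 1340 N/mm; adequate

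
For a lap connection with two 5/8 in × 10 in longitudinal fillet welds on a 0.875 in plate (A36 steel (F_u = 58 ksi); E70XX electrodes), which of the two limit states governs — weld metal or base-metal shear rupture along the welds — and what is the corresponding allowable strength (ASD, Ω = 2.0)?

R_n/Ω ≈ 186 kips (weld metal governs)

E70XX → F_EXX = 70 ksi.
t_e = 0.707 × 0.625 = 0.4419 in; L = 20 in.
Weld metal: R_n/Ω = (1/2.0) × 0.6 × 70 × 0.4419 × 20 = 185.6 kips.
Base metal (shear rupture): R_n/Ω = (1/2.0) × 0.6 × 58 × 0.875 × 20 = 304.5 kips.
Governing: weld metal.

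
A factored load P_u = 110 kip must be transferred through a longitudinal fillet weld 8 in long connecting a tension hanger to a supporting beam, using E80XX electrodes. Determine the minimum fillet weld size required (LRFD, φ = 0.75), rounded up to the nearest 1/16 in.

E80XX → F_EXX = 80 ksi.
Total weld length L = 8 in.
Required throat t_e = P_u / (φ × 0.6 F_EXX × L) = 110 / (0.75 × 0.6 × 80 × 8) = 0.3819 in.
Required leg w = t_e / 0.707 = 0.5402 in → use 9/16 in.

w = 9/16 in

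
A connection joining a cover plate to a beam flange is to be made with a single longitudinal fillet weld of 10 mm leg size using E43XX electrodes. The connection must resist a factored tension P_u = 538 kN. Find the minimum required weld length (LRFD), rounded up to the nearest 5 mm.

L = 395 mm

E43XX → F_EXX = 430 MPa.
Throat t_e = 0.707 × 10 = 7.07 mm.
φr_n = 0.75 × 0.6 × 430 × 7.07 × 10⁻³ = 1.368 kN/mm.
L_req = P_u / φr_n = 538 / 1.368 = 393.3 mm total.
Round up → use L = 395 mm.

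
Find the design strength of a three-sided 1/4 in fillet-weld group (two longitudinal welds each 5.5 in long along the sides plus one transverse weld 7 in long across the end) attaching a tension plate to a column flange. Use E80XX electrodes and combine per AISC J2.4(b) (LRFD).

φR_n ≈ 126 kips

E80XX → F_EXX = 80 ksi.
t_e = 0.707 × 0.25 = 0.1767 in.
R_nwl = 0.6 × 80 × 0.1767 × 11 = 93.32 kips (longitudinal, 2 welds).
R_nwt = 0.6 × 80 × 0.1767 × 7 = 59.39 kips (transverse, base value).
(i) R_nwl + R_nwt = 152.7 kips; (ii) 0.85 R_nwl + 1.5 R_nwt = 168.4 kips.
R_n = max = 168.4 kips [governs: (ii)]; φR_n = 126.3 kips.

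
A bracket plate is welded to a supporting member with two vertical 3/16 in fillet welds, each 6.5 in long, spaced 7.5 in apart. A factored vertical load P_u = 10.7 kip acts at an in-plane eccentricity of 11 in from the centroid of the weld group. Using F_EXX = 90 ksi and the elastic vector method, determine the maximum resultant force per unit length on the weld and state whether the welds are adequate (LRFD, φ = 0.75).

f_max ≈ 3.22 kip/in; adequate

Total weld length L_w = 13 in. Treat welds as unit-width lines.
Polar moment about centroid: J = 2[d³/12 + d(b/2)²] = 2[6.5³/12 + 6.5×3.75²] = 228.6 in³.
Direct shear f_v = P/L_w = 10.7 / 13 = 0.8231 kip/in (vertical).
Torsion M = P·e = 10.7 × 11 = 117.7 kip·in.
Critical point at (x, y) = (3.75, 3.25) from centroid. f_tx = M·y/J = 1.673 kip/in; f_ty = M·x/J = 1.931 kip/in.
Resultant f_max = √[f_tx² + (f_v + f_ty)²] = √[1.673² + (0.8231 + 1.931)²] = 3.223 kip/in.
Capacity per unit length: φr_n = 0.75 × 0.6 × 90 × (0.707 × 0.1875) = 5.369 kip/in.
3.223 ≤ 5.369 → adequate.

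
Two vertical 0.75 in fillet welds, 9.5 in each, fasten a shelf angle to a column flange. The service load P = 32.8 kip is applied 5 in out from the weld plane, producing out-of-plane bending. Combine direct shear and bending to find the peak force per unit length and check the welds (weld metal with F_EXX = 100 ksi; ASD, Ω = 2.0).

L_w = 2 × 9.5 = 19 in; section modulus (unit throat) S = 2 × L²/6 = 30.08 in².
Direct shear f_v = P/L_w = 32.8/19 = 1.726 kip/in.
Moment M = P × e = 32.8 × 5 = 164 kip·in; bending f_b = M/S = 5.452 kip/in.
f_max = √(f_v² + f_b²) = √(1.726² + 5.452²) = 5.718 kip/in.
r_n/Ω = (1/2.0) × 0.6 × 100 × (0.707 × 0.75) = 15.91 kip/in → adequate.

f_max ≈ 5.72 kip/in; adequate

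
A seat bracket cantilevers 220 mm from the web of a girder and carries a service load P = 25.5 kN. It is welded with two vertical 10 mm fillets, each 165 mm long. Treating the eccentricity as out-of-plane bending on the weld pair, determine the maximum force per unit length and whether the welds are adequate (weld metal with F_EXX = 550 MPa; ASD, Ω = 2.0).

L_w = 2 × 165 = 330 mm; section modulus (unit throat) S = 2 × L²/6 = 9075 mm².
Direct shear f_v = P/L_w = 25.5×10³/330 = 77.27 N/mm.
Moment M = P × e = 25.5×10³ × 220 = 5610000 N·mm; bending f_b = M/S = 618.2 N/mm.
f_max = √(f_v² + f_b²) = √(77.27² + 618.2²) = 623 N/mm.
r_n/Ω = (1/2.0) × 0.6 × 550 × (0.707 × 10) = 1167 N/mm → adequate.

f_max ≈ 623 N/mm; adequate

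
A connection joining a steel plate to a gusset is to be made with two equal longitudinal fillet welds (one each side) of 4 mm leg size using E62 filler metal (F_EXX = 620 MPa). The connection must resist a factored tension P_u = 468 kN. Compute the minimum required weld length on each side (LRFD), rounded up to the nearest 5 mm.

L = 300 mm on each side

Throat t_e = 0.707 × 4 = 2.828 mm.
φr_n = 0.75 × 0.6 × 620 × 2.828 × 10⁻³ = 0.789 kN/mm.
L_req = P_u / φr_n = 468 / 0.789 = 593.1 mm total.
Per side: 593.1 / 2 = 296.6 mm.
Round up → use L = 300 mm on each side.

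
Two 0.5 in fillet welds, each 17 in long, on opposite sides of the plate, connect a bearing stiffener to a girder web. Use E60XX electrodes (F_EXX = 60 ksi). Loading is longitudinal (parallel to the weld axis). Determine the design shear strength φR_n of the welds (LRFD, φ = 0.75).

φR_n ≈ 325 kips

Effective throat t_e = 0.707 × 0.5 = 0.3535 in.
Total length L = 34 in; A_we = 0.3535 × 34 = 12.02 in².
F_nw = 0.6 F_EXX = 0.6 × 60 = 36 ksi.
φR_n = 0.75 × 36 × 12.02 = 324.5 kips.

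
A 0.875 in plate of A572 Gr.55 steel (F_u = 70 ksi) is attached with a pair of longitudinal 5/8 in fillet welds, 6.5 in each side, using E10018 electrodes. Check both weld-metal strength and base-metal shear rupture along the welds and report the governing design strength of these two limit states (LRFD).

E100XX → F_EXX = 100 ksi.
t_e = 0.707 × 0.625 = 0.4419 in; L = 13 in.
Weld metal: φR_n = 0.75 × 0.6 × 100 × 0.4419 × 13 = 258.5 kip.
Base metal (shear rupture): φR_n = 0.75 × 0.6 × 70 × 0.875 × 13 = 358.3 kip.
Governing: weld metal.

φR_n ≈ 258 kip (weld metal governs)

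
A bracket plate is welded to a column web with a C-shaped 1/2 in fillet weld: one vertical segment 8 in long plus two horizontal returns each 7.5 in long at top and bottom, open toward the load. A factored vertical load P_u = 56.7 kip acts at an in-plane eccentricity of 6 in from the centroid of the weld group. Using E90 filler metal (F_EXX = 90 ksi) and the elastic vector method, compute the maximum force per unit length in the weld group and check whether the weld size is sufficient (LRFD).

Total weld length L_w = 23 in. Treat welds as unit-width lines.
Centroid: x̄ = 2×7.5×3.75 / 23 = 2.446 in from the vertical weld.
Polar moment about centroid: J = I_x + I_y = [8³/12 + 2×7.5×4²] + [8×2.446² + 2(7.5³/12 + 7.5×1.304²)] = 426.3 in³.
Direct shear f_v = P/L_w = 56.7 / 23 = 2.465 kip/in (vertical).
Torsion M = P·e = 56.7 × 6 = 340.2 kip·in.
Critical point at (x, y) = (5.054, 4) from centroid. f_tx = M·y/J = 3.192 kip/in; f_ty = M·x/J = 4.033 kip/in.
Resultant f_max = √[f_tx² + (f_v + f_ty)²] = √[3.192² + (2.465 + 4.033)²] = 7.24 kip/in.
Capacity per unit length: φr_n = 0.75 × 0.6 × 90 × (0.707 × 0.5) = 14.32 kip/in.
7.24 ≤ 14.32 → adequate.

f_max ≈ 7.24 kip/in; adequate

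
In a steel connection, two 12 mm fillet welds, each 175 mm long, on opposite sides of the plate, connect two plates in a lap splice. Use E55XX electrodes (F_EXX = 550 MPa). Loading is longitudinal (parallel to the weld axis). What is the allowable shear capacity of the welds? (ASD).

R_n/Ω ≈ 490 kN

Effective throat t_e = 0.707 × 12 = 8.484 mm.
Total length L = 350 mm; A_we = 8.484 × 350 = 2969 mm².
F_nw = 0.6 F_EXX = 0.6 × 550 = 330 MPa.
R_n = 330 × 2969 × 10⁻³ = 979.9 kN; R_n/Ω = 979.9/2.0 = 490 kN.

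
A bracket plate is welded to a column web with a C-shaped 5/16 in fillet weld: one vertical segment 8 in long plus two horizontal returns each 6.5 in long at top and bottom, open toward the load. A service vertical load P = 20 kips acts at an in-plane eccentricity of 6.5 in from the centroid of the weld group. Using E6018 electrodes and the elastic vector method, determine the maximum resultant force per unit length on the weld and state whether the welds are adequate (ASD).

E60XX → F_EXX = 60 ksi.
Total weld length L_w = 21 in. Treat welds as unit-width lines.
Centroid: x̄ = 2×6.5×3.25 / 21 = 2.012 in from the vertical weld.
Polar moment about centroid: J = I_x + I_y = [8³/12 + 2×6.5×4²] + [8×2.012² + 2(6.5³/12 + 6.5×1.238²)] = 348.7 in³.
Direct shear f_v = P/L_w = 20 / 21 = 0.9524 kip/in (vertical).
Torsion M = P·e = 20 × 6.5 = 130 kip·in.
Critical point at (x, y) = (4.488, 4) from centroid. f_tx = M·y/J = 1.491 kip/in; f_ty = M·x/J = 1.673 kip/in.
Resultant f_max = √[f_tx² + (f_v + f_ty)²] = √[1.491² + (0.9524 + 1.673)²] = 3.019 kip/in.
Capacity per unit length: r_n/Ω = (1/2.0) × 0.6 × 60 × (0.707 × 0.3125) = 3.977 kip/in.
3.019 ≤ 3.977 → adequate.

f_max ≈ 3.02 kip/in; adequate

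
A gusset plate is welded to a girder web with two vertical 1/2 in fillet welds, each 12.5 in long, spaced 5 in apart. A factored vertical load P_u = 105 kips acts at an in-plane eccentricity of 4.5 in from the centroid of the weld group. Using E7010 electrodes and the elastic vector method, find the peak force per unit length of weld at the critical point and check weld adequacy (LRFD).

f_max ≈ 9.05 kip/in; adequate

E70XX → F_EXX = 70 ksi.
Total weld length L_w = 25 in. Treat welds as unit-width lines.
Polar moment about centroid: J = 2[d³/12 + d(b/2)²] = 2[12.5³/12 + 12.5×2.5²] = 481.8 in³.
Direct shear f_v = P/L_w = 105 / 25 = 4.2 kip/in (vertical).
Torsion M = P·e = 105 × 4.5 = 472.5 kip·in.
Critical point at (x, y) = (2.5, 6.25) from centroid. f_tx = M·y/J = 6.13 kip/in; f_ty = M·x/J = 2.452 kip/in.
Resultant f_max = √[f_tx² + (f_v + f_ty)²] = √[6.13² + (4.2 + 2.452)²] = 9.046 kip/in.
Capacity per unit length: φr_n = 0.75 × 0.6 × 70 × (0.707 × 0.5) = 11.14 kip/in.
9.046 ≤ 11.14 → adequate.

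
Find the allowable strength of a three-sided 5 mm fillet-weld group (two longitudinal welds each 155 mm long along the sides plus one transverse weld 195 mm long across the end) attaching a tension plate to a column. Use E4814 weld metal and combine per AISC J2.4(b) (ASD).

E48XX → F_EXX = 480 MPa.
t_e = 0.707 × 5 = 3.535 mm.
R_nwl = 0.6 × 480 × 3.535 × 310 × 10⁻³ = 315.6 kN (longitudinal, 2 welds).
R_nwt = 0.6 × 480 × 3.535 × 195 × 10⁻³ = 198.5 kN (transverse, base value).
(i) R_nwl + R_nwt = 514.1 kN; (ii) 0.85 R_nwl + 1.5 R_nwt = 566.1 kN.
R_n = max = 566.1 kN [governs: (ii)]; R_n/Ω = 283 kN.

R_n/Ω ≈ 283 kN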